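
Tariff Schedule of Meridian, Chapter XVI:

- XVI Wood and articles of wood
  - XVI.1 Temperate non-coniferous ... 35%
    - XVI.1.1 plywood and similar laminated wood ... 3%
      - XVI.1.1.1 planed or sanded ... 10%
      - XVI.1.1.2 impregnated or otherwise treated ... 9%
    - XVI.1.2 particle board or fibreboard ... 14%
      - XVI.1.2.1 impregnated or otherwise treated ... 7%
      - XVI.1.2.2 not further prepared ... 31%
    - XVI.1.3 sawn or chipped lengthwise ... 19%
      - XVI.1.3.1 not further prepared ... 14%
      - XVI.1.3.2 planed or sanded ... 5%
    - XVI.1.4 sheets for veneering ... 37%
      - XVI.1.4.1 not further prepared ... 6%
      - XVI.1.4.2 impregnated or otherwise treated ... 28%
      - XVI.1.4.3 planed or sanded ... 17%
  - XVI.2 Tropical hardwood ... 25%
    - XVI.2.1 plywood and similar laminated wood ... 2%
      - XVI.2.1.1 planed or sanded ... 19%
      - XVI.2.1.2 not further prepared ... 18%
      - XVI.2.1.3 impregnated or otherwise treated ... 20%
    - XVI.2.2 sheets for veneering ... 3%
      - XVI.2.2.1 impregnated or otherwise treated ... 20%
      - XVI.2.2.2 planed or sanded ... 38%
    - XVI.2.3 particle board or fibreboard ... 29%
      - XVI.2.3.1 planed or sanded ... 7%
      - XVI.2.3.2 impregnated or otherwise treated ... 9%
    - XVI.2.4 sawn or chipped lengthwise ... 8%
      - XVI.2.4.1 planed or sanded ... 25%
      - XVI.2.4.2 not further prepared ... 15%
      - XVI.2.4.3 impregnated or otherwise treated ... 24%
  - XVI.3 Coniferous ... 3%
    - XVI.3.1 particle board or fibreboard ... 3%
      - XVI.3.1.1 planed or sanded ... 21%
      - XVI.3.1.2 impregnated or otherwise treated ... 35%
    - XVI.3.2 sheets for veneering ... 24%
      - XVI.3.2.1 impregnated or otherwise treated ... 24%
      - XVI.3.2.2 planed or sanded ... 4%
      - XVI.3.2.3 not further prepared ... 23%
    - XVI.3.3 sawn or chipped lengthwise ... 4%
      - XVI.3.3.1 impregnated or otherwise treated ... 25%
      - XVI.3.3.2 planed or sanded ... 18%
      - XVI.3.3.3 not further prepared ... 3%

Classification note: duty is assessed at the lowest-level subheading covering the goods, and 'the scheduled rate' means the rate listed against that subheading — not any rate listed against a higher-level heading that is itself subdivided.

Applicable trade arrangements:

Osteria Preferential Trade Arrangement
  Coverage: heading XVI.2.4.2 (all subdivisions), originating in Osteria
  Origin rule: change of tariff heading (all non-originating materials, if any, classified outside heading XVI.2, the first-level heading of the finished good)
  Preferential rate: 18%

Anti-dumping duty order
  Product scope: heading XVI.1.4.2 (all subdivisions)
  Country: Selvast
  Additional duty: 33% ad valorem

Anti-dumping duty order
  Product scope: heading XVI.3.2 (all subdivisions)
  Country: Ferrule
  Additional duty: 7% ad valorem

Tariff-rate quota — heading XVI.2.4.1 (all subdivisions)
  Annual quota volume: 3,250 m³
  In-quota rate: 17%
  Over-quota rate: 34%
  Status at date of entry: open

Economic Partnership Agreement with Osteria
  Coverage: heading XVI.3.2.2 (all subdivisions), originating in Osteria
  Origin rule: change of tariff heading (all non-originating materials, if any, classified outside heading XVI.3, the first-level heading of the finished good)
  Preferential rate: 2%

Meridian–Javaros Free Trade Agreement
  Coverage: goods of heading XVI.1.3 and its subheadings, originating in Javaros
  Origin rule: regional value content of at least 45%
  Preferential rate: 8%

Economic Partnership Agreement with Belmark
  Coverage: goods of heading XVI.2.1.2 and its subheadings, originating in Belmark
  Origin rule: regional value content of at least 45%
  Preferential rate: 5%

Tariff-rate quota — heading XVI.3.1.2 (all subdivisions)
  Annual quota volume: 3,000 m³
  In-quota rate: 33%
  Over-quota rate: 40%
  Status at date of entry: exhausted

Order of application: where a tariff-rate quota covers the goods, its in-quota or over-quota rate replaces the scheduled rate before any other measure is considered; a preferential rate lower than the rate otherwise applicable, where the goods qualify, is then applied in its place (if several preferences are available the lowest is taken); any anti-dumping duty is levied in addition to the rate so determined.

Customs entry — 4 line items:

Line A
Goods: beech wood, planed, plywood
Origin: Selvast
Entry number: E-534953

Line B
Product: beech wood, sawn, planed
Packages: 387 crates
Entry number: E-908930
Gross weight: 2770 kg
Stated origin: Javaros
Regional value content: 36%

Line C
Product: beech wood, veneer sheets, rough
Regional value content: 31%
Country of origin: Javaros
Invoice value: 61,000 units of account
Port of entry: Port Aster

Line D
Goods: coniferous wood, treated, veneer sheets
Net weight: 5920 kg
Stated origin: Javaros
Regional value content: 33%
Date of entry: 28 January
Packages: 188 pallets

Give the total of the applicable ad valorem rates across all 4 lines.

45%

Line A: beech → XVI.1; plywood → XVI.1.1; planed → XVI.1.1.1. Scheduled 10%. No special measure applies. → 10%.
Line B: beech → XVI.1; sawn → XVI.1.3; planed → XVI.1.3.2. Scheduled 5%. Javaros agreement on XVI.1.3: RVC < 45%. → 5%.
Line C: beech → XVI.1; veneer sheets → XVI.1.4; rough → XVI.1.4.1. Scheduled 6%. Javaros agreement on XVI.1.3: XVI.1.4.1 not covered. → 6%.
Line D: coniferous → XVI.3; veneer sheets → XVI.3.2; treated → XVI.3.2.1. Scheduled 24%. Javaros agreement on XVI.1.3: XVI.3.2.1 not covered. → 24%.
Sum: 10% + 5% + 6% + 24% = 45%.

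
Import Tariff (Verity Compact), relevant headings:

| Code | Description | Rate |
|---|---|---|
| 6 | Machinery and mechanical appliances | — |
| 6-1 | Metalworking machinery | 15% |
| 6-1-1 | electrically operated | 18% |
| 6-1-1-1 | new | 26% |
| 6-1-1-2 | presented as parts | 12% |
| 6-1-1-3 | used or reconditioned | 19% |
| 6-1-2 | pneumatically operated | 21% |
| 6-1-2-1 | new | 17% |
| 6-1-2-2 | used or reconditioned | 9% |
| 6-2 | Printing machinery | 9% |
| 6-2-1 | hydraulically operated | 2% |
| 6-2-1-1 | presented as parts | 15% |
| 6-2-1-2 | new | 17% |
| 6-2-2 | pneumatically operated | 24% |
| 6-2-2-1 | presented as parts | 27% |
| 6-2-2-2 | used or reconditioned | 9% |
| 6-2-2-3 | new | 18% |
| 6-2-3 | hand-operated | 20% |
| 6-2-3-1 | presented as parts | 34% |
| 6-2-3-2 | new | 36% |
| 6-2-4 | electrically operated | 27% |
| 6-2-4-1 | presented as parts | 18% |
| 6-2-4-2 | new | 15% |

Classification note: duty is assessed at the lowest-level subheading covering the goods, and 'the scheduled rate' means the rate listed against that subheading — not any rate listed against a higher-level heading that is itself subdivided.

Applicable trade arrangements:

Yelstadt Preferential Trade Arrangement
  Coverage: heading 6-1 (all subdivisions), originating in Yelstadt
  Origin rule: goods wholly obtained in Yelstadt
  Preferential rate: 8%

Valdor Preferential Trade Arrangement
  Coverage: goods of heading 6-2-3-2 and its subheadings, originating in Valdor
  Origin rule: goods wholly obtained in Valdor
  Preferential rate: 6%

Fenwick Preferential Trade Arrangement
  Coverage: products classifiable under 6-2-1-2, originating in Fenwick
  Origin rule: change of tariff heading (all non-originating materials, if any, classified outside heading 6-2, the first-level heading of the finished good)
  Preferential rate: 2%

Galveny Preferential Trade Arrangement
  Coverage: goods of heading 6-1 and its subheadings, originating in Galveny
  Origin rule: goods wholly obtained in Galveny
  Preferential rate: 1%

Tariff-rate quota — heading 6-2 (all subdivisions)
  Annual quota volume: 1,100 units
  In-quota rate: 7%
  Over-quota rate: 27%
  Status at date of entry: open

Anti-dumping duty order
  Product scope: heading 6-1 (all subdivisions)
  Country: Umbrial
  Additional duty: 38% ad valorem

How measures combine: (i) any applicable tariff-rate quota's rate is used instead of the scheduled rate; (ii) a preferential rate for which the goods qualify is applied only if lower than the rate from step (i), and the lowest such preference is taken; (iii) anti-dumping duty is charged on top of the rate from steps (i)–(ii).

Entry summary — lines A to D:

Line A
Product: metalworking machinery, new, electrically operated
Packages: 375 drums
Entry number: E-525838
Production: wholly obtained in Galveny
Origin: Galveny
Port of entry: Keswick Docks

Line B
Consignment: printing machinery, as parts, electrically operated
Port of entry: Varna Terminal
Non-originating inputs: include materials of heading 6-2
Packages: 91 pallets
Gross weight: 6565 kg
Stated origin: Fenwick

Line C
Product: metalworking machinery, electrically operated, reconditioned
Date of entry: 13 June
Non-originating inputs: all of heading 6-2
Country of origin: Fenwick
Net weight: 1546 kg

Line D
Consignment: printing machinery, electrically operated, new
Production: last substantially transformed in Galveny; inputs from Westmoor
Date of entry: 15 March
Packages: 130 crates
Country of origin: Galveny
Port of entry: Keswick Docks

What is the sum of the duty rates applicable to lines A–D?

Line A: metalworking → 6-1; electrically operated → 6-1-1; new → 6-1-1-1. Scheduled 26%. Galveny agreement on 6-1: wholly obtained → 1% available; preferential 1%. → 1%.
Line B: printing → 6-2; electrically operated → 6-2-4; as parts → 6-2-4-1. Scheduled 18%. quota on 6-2 open → in-quota 7%; Fenwick agreement on 6-2-1-2: 6-2-4-1 not covered. → 7%.
Line C: metalworking → 6-1; electrically operated → 6-1-1; reconditioned → 6-1-1-3. Scheduled 19%. Fenwick agreement on 6-2-1-2: 6-1-1-3 not covered. → 19%.
Line D: printing → 6-2; electrically operated → 6-2-4; new → 6-2-4-2. Scheduled 15%. quota on 6-2 open → in-quota 7%; Galveny agreement on 6-1: 6-2-4-2 not covered. → 7%.
Sum: 1% + 7% + 19% + 7% = 34%.

34%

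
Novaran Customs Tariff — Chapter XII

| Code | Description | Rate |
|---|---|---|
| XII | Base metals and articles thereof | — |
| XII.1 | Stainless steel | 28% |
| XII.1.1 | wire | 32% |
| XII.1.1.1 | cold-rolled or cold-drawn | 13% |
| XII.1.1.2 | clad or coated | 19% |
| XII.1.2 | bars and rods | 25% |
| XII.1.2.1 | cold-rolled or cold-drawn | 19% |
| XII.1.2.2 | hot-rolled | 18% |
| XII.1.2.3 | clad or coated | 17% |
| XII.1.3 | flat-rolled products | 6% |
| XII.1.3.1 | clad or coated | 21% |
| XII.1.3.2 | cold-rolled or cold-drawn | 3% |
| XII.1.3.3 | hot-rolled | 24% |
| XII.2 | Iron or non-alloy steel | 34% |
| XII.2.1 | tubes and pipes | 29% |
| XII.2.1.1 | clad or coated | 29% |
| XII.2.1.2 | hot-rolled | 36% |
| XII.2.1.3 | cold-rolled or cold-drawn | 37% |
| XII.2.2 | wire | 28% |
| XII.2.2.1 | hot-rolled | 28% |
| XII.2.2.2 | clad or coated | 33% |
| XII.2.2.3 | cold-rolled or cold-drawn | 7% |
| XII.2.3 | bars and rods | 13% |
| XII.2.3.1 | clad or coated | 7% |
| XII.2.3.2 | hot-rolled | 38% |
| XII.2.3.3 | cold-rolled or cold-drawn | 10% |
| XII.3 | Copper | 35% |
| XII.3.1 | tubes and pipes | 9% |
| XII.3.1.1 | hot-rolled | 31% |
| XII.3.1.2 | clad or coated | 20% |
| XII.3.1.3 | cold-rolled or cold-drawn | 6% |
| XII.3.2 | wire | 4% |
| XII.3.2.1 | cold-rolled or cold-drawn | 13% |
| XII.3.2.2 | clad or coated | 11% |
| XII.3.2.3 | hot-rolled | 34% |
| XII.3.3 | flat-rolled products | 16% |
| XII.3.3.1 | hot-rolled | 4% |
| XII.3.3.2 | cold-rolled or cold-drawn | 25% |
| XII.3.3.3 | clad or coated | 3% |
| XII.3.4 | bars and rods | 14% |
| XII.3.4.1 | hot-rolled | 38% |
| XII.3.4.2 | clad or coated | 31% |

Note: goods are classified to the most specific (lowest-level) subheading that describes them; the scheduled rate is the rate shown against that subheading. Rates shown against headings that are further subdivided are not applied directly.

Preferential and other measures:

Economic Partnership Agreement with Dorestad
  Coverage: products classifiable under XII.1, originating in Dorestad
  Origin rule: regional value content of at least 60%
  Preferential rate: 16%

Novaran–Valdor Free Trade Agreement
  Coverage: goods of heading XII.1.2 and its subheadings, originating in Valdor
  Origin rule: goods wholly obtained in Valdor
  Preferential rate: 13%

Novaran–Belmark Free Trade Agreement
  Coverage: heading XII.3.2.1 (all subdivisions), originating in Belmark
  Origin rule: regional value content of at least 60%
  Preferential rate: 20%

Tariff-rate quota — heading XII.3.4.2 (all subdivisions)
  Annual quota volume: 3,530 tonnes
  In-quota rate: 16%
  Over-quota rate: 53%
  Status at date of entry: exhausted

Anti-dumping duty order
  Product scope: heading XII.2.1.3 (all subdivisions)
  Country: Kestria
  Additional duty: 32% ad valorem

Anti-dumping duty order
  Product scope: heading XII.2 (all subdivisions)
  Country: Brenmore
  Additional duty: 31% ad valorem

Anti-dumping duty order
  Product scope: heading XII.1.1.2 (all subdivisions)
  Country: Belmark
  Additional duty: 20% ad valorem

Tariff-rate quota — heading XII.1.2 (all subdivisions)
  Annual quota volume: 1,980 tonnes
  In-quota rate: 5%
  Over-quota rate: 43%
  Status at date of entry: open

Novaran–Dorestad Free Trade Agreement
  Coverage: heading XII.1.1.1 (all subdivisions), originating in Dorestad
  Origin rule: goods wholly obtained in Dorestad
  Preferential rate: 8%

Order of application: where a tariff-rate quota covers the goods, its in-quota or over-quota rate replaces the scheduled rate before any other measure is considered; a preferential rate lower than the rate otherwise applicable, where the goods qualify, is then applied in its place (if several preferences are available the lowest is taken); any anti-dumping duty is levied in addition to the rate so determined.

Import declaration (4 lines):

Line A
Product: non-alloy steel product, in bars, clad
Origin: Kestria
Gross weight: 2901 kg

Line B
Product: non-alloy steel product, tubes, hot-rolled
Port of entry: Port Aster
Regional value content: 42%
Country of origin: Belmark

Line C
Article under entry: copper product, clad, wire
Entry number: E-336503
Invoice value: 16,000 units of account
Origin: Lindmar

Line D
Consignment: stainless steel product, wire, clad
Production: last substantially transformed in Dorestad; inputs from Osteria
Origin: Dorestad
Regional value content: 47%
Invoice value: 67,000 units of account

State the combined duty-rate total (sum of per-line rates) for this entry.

73%

Line A: non-alloy steel → XII.2; in bars → XII.2.3; clad → XII.2.3.1. Scheduled 7%. No special measure applies. → 7%.
Line B: non-alloy steel → XII.2; tubes → XII.2.1; hot-rolled → XII.2.1.2. Scheduled 36%. Belmark agreement on XII.3.2.1: XII.2.1.2 not covered. → 36%.
Line C: copper → XII.3; wire → XII.3.2; clad → XII.3.2.2. Scheduled 11%. No special measure applies. → 11%.
Line D: stainless steel → XII.1; wire → XII.1.1; clad → XII.1.1.2. Scheduled 19%. Dorestad agreement on XII.1: RVC < 60%; Dorestad agreement on XII.1.1.1: XII.1.1.2 not covered. → 19%.
Sum: 7% + 36% + 11% + 19% = 73%.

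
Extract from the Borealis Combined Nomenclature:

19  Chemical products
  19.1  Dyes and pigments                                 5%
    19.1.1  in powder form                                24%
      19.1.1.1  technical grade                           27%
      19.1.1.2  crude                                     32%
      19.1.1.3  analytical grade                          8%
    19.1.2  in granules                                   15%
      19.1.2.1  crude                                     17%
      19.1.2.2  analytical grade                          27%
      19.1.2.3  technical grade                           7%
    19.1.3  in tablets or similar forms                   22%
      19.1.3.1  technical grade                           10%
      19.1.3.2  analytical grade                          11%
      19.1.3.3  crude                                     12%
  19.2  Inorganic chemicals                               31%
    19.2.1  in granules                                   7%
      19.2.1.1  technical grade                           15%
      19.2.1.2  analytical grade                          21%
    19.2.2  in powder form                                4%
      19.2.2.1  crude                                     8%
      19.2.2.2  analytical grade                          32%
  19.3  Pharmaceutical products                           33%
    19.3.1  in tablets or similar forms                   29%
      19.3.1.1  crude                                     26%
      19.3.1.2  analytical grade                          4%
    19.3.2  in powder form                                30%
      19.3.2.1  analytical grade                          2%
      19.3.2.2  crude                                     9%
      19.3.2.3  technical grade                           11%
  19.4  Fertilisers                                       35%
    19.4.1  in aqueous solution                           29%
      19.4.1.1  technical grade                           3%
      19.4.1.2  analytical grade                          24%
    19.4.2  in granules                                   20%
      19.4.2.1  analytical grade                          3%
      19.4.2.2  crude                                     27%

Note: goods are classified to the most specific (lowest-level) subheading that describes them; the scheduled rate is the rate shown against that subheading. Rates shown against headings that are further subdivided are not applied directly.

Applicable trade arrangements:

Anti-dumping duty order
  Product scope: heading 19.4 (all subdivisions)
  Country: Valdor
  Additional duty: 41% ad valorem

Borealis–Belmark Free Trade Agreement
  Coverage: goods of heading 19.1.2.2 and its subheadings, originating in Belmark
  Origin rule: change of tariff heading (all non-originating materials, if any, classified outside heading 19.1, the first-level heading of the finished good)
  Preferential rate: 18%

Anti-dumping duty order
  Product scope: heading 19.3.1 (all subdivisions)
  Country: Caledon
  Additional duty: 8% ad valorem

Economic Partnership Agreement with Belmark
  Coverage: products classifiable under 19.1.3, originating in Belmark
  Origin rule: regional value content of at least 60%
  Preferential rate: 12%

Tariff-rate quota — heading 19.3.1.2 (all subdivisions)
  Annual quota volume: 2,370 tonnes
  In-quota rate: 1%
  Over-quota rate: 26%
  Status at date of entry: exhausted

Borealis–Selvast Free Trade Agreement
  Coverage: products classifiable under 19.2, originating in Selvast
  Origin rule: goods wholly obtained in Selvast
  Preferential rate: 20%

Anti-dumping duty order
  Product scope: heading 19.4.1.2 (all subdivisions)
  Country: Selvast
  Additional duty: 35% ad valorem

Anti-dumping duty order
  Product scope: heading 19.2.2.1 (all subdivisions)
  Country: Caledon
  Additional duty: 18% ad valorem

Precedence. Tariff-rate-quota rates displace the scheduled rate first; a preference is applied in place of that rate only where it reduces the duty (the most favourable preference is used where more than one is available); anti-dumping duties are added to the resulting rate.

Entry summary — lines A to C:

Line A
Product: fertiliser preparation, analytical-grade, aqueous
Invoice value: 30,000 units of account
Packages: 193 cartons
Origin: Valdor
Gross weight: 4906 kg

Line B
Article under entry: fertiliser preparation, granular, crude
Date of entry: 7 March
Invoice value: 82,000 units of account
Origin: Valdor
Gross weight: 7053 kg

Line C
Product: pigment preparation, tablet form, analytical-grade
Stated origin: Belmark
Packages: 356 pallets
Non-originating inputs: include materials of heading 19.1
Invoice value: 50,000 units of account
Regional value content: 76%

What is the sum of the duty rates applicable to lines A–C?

144%

Line A: fertiliser → 19.4; aqueous → 19.4.1; analytical-grade → 19.4.1.2. Scheduled 24%. anti-dumping (Valdor, 19.4): +41%; total 24% + 41% = 65%. → 65%.
Line B: fertiliser → 19.4; granular → 19.4.2; crude → 19.4.2.2. Scheduled 27%. anti-dumping (Valdor, 19.4): +41%; total 27% + 41% = 68%. → 68%.
Line C: pigment → 19.1; tablet form → 19.1.3; analytical-grade → 19.1.3.2. Scheduled 11%. Belmark agreement on 19.1.2.2: 19.1.3.2 not covered; Belmark agreement on 19.1.3: RVC ≥ 60% → 12% available; preference 12% not lower than 11% → no reduction. → 11%.
Sum: 65% + 68% + 11% = 144%.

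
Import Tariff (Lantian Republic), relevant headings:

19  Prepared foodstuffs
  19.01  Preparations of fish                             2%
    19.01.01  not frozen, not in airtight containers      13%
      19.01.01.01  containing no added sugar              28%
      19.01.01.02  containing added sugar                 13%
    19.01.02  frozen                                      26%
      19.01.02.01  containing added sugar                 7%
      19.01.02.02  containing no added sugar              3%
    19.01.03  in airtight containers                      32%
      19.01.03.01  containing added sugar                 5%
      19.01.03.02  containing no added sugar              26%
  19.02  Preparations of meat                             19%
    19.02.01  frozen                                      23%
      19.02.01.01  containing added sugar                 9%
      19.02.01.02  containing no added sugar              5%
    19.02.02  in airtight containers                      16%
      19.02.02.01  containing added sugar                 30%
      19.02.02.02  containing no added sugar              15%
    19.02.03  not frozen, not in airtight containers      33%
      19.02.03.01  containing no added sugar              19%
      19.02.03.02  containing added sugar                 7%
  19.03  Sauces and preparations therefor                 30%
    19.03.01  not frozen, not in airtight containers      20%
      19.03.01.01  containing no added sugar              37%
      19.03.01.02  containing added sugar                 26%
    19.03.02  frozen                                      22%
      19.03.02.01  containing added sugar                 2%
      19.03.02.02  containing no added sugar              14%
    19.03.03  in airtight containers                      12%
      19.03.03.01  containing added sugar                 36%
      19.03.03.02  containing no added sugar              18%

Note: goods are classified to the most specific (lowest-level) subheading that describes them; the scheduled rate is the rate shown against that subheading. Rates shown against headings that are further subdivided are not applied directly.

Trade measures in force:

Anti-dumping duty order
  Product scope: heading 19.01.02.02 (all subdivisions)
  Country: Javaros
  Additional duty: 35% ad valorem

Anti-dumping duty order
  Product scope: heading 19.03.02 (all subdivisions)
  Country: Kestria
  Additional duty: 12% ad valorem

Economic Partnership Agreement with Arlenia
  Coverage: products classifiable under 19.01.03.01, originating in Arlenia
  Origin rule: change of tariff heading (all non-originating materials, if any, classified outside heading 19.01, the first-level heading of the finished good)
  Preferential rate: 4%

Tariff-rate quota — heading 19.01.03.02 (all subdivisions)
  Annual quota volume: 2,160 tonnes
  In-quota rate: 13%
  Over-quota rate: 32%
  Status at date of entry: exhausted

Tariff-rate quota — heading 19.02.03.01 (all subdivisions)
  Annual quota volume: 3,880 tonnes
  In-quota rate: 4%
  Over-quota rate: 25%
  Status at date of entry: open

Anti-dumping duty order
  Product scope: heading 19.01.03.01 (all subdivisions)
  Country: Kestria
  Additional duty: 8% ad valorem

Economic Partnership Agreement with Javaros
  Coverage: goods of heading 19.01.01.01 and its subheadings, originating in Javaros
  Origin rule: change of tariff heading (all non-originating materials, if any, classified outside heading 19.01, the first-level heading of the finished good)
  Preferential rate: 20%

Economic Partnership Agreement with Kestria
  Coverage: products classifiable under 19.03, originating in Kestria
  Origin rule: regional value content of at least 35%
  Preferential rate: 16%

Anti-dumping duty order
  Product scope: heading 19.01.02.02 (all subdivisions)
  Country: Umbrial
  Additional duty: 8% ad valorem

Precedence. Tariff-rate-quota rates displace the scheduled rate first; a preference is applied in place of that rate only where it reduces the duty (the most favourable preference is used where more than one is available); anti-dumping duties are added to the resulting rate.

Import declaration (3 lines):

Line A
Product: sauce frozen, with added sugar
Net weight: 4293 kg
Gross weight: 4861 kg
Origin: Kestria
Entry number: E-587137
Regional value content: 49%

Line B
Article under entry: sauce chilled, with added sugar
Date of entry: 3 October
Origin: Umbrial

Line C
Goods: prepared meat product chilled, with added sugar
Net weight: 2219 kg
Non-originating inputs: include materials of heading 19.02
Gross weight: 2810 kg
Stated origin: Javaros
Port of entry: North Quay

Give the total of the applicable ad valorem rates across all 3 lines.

Line A: sauce → 19.03; frozen → 19.03.02; with added sugar → 19.03.02.01. Scheduled 2%. Kestria agreement on 19.03: RVC ≥ 35% → 16% available; preference 16% not lower than 2% → no reduction; anti-dumping (Kestria, 19.03.02): +12%; total 2% + 12% = 14%. → 14%.
Line B: sauce → 19.03; chilled → 19.03.01; with added sugar → 19.03.01.02. Scheduled 26%. No special measure applies. → 26%.
Line C: prepared meat product → 19.02; chilled → 19.02.03; with added sugar → 19.02.03.02. Scheduled 7%. Javaros agreement on 19.01.01.01: 19.02.03.02 not covered. → 7%.
Sum: 14% + 26% + 7% = 47%.

47%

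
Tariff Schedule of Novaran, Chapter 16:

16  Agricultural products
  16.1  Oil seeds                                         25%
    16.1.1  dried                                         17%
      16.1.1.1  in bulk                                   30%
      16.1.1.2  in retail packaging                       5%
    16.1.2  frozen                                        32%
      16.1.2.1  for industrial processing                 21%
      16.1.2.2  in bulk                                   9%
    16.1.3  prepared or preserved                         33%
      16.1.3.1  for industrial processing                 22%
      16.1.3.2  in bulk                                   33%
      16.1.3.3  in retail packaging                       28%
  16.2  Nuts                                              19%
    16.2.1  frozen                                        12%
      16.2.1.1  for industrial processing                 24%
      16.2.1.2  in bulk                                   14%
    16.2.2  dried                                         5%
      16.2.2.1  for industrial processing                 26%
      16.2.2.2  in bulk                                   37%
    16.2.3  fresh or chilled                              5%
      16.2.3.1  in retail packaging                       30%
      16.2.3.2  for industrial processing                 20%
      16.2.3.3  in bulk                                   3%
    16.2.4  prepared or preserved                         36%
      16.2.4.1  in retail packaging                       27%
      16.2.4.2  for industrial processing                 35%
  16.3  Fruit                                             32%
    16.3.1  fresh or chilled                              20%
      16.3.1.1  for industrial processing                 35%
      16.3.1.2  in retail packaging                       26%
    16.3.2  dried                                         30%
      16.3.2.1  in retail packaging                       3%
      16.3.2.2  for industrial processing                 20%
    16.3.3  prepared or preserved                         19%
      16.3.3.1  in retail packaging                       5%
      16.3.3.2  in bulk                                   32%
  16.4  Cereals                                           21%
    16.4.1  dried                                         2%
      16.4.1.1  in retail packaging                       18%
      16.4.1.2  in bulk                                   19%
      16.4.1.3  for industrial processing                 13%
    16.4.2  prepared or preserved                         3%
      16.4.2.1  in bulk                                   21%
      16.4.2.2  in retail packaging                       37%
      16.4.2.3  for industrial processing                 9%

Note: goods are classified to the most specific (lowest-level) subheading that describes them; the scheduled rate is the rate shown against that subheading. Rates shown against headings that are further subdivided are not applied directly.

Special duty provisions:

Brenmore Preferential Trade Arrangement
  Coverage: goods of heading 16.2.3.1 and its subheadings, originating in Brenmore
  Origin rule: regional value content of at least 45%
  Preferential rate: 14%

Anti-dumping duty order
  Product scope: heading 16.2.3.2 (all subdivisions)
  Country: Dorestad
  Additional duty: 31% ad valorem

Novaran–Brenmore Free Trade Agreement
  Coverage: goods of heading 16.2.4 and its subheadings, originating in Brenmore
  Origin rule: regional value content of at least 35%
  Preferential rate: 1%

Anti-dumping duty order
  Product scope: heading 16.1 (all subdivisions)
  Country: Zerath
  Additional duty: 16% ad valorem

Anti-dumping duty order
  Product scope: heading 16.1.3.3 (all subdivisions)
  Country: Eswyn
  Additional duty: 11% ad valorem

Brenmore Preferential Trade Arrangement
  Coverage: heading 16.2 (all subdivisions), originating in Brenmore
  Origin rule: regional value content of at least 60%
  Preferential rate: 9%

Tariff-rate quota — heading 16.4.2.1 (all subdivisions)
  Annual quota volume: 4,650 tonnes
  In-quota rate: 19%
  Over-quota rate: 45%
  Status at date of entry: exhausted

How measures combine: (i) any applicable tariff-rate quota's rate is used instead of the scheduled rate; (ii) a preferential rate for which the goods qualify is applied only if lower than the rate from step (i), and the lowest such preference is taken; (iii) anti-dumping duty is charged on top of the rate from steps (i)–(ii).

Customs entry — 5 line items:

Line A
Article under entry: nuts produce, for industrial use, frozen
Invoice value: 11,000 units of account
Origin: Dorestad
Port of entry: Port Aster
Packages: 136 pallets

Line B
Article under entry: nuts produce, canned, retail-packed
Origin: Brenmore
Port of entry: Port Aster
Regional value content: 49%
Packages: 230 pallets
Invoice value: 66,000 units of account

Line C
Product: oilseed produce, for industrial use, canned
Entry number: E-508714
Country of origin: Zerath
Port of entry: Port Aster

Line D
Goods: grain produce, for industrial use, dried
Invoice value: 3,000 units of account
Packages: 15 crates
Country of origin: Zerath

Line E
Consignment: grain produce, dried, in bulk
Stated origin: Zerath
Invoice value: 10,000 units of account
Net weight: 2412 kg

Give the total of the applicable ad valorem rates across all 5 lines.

95%

Line A: nuts → 16.2; frozen → 16.2.1; for industrial use → 16.2.1.1. Scheduled 24%. No special measure applies. → 24%.
Line B: nuts → 16.2; canned → 16.2.4; retail-packed → 16.2.4.1. Scheduled 27%. Brenmore agreement on 16.2.3.1: 16.2.4.1 not covered; Brenmore agreement on 16.2.4: RVC ≥ 35% → 1% available; Brenmore agreement on 16.2: RVC < 60%; preferential 1%. → 1%.
Line C: oilseed → 16.1; canned → 16.1.3; for industrial use → 16.1.3.1. Scheduled 22%. anti-dumping (Zerath, 16.1): +16%; total 22% + 16% = 38%. → 38%.
Line D: grain → 16.4; dried → 16.4.1; for industrial use → 16.4.1.3. Scheduled 13%. No special measure applies. → 13%.
Line E: grain → 16.4; dried → 16.4.1; in bulk → 16.4.1.2. Scheduled 19%. No special measure applies. → 19%.
Sum: 24% + 1% + 38% + 13% + 19% = 95%.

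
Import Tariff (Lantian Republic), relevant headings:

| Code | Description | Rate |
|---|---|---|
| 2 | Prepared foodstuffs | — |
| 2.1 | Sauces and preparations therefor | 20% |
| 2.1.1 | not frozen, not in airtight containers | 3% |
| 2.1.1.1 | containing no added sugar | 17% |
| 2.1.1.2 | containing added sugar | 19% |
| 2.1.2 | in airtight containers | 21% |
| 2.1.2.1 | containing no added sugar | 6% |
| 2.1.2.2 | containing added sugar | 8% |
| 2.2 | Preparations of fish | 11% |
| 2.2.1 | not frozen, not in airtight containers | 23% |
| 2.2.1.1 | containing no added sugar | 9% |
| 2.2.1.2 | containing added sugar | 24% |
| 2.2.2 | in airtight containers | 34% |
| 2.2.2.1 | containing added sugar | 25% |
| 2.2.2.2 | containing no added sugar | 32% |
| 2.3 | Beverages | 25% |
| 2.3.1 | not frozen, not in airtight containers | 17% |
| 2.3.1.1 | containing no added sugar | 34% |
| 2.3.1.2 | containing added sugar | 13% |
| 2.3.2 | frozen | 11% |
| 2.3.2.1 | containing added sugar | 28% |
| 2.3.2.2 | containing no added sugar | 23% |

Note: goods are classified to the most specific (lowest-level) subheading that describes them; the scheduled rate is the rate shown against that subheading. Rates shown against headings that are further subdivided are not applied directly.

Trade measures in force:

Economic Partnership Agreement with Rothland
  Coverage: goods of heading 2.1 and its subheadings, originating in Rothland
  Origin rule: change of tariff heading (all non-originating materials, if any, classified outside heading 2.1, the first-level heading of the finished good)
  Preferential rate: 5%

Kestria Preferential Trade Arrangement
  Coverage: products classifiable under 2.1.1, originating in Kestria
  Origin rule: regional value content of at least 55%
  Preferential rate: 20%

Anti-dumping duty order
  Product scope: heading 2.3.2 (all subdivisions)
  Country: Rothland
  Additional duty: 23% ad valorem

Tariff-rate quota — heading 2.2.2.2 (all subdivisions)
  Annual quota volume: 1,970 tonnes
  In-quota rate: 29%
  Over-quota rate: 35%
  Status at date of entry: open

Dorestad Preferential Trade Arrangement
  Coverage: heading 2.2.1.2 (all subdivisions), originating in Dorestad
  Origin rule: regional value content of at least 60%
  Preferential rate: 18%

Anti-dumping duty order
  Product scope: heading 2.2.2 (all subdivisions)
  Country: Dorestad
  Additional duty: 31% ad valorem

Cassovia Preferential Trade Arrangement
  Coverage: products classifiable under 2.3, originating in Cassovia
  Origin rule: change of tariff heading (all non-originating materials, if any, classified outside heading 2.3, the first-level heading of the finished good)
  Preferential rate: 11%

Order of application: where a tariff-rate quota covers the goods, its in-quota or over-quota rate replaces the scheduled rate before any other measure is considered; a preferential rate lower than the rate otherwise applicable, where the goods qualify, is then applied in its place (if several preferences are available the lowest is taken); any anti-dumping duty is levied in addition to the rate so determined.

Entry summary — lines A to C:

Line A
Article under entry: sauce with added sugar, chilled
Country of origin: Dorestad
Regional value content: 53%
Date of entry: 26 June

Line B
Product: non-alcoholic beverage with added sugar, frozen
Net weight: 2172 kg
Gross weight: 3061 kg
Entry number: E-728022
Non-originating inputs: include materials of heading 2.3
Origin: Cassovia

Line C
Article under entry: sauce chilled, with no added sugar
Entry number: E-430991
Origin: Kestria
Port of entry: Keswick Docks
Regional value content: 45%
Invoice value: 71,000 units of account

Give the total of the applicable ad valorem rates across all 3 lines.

Line A: sauce → 2.1; chilled → 2.1.1; with added sugar → 2.1.1.2. Scheduled 19%. Dorestad agreement on 2.2.1.2: 2.1.1.2 not covered. → 19%.
Line B: non-alcoholic beverage → 2.3; frozen → 2.3.2; with added sugar → 2.3.2.1. Scheduled 28%. Cassovia agreement on 2.3: CTH not met. → 28%.
Line C: sauce → 2.1; chilled → 2.1.1; with no added sugar → 2.1.1.1. Scheduled 17%. Kestria agreement on 2.1.1: RVC < 55%. → 17%.
Sum: 19% + 28% + 17% = 64%.

64%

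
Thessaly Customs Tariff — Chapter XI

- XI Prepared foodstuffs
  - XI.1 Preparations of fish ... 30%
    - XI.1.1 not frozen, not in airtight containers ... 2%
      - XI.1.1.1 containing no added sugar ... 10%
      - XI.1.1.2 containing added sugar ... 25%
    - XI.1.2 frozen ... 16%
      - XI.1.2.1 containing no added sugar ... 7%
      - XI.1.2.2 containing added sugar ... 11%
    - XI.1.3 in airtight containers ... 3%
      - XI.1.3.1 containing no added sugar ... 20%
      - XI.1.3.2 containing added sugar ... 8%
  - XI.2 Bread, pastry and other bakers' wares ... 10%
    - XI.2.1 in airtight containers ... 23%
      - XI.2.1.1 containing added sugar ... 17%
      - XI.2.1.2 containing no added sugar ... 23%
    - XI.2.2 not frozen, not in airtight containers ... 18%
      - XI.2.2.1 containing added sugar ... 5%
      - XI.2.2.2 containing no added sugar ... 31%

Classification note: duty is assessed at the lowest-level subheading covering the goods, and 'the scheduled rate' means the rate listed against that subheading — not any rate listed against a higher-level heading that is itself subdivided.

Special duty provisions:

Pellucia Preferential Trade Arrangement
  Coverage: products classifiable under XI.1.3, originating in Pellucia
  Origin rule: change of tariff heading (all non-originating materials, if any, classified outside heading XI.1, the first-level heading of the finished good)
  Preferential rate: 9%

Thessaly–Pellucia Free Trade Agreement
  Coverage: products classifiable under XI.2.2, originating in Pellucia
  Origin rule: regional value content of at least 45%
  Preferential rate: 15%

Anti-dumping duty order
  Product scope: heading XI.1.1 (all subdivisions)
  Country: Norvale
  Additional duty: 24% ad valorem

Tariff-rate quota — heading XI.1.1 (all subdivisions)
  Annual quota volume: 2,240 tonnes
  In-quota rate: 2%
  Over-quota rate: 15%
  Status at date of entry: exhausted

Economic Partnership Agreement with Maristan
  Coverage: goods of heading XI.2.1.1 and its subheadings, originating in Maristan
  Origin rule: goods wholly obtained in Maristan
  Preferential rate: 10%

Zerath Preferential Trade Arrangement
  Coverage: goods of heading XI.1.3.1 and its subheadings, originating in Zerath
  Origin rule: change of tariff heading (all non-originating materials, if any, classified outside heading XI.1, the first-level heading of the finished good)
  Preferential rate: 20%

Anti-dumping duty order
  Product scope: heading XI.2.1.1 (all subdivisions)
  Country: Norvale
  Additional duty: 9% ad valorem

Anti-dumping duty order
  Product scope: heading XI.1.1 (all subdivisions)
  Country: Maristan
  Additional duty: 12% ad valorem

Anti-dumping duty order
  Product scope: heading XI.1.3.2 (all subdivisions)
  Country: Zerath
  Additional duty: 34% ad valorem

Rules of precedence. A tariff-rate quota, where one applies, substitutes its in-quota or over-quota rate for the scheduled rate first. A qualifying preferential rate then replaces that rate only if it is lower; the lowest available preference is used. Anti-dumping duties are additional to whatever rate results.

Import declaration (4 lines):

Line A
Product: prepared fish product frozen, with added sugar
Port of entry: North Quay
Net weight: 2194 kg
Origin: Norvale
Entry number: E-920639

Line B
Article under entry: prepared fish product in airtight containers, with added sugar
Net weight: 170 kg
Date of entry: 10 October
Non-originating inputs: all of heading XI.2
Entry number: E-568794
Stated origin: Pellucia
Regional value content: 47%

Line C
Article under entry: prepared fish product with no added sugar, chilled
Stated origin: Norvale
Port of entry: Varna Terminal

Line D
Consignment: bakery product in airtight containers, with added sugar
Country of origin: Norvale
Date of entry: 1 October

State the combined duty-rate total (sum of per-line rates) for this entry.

84%

Line A: prepared fish product → XI.1; frozen → XI.1.2; with added sugar → XI.1.2.2. Scheduled 11%. No special measure applies. → 11%.
Line B: prepared fish product → XI.1; in airtight containers → XI.1.3; with added sugar → XI.1.3.2. Scheduled 8%. Pellucia agreement on XI.1.3: CTH met → 9% available; Pellucia agreement on XI.2.2: XI.1.3.2 not covered; preference 9% not lower than 8% → no reduction. → 8%.
Line C: prepared fish product → XI.1; chilled → XI.1.1; with no added sugar → XI.1.1.1. Scheduled 10%. quota on XI.1.1 exhausted → over-quota 15%; anti-dumping (Norvale, XI.1.1): +24%; total 15% + 24% = 39%. → 39%.
Line D: bakery product → XI.2; in airtight containers → XI.2.1; with added sugar → XI.2.1.1. Scheduled 17%. anti-dumping (Norvale, XI.2.1.1): +9%; total 17% + 9% = 26%. → 26%.
Sum: 11% + 8% + 39% + 26% = 84%.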